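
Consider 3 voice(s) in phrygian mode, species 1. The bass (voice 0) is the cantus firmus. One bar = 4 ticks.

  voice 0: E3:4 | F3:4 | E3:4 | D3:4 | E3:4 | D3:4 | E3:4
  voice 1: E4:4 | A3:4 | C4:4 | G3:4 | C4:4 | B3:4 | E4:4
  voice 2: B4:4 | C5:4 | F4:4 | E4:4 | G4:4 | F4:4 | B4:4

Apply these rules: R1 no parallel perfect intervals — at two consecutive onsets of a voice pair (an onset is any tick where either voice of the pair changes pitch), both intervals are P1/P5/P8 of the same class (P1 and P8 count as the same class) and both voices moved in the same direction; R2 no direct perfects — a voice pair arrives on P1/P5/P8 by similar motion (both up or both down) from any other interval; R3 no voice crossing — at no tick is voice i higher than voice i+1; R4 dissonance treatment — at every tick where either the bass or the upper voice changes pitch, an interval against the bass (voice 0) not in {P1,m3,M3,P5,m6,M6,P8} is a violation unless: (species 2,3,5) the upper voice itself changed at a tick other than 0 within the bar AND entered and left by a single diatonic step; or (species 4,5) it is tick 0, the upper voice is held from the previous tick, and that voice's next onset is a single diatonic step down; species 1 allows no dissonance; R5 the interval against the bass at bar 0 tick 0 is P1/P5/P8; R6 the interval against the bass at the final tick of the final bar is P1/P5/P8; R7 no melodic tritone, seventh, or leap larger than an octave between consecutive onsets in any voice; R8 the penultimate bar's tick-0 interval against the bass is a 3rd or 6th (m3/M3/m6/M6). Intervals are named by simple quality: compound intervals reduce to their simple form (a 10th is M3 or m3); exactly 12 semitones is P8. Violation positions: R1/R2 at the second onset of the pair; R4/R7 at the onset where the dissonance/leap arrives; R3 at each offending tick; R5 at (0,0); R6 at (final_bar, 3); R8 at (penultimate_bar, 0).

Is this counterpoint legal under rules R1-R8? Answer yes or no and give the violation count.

No (9 violations)

bar 0: v0=E3 v1=E4 v2=B4 (P5)
bar 1: v0=F3 v1=A3 v2=C5 (P5)
bar 2: v0=E3 v1=C4 v2=F4 (m2)
bar 3: v0=D3 v1=G3 v2=E4 (M2)
bar 4: v0=E3 v1=C4 v2=G4 (m3)
bar 5: v0=D3 v1=B3 v2=F4 (m3)
bar 6: v0=E3 v1=E4 v2=B4 (P5)
  R1 @ bar1.0: E3/B4 P5 -> F3/C5 P5 similar
  R4 @ bar2.0: E3/F4 m2 untreated
  R4 @ bar3.0: D3/G3 P4 untreated
  R4 @ bar3.0: D3/E4 M2 untreated
  R2 @ bar4.0: G3/E4 M6 -> C4/G4 P5 similar
  R2 @ bar6.0: D3/B3 M6 -> E3/E4 P8 similar
  R2 @ bar6.0: D3/F4 m3 -> E3/B4 P5 similar
  R2 @ bar6.0: B3/F4 TT -> E4/B4 P5 similar
  R7 @ bar6.0: F4->B4 leap 6st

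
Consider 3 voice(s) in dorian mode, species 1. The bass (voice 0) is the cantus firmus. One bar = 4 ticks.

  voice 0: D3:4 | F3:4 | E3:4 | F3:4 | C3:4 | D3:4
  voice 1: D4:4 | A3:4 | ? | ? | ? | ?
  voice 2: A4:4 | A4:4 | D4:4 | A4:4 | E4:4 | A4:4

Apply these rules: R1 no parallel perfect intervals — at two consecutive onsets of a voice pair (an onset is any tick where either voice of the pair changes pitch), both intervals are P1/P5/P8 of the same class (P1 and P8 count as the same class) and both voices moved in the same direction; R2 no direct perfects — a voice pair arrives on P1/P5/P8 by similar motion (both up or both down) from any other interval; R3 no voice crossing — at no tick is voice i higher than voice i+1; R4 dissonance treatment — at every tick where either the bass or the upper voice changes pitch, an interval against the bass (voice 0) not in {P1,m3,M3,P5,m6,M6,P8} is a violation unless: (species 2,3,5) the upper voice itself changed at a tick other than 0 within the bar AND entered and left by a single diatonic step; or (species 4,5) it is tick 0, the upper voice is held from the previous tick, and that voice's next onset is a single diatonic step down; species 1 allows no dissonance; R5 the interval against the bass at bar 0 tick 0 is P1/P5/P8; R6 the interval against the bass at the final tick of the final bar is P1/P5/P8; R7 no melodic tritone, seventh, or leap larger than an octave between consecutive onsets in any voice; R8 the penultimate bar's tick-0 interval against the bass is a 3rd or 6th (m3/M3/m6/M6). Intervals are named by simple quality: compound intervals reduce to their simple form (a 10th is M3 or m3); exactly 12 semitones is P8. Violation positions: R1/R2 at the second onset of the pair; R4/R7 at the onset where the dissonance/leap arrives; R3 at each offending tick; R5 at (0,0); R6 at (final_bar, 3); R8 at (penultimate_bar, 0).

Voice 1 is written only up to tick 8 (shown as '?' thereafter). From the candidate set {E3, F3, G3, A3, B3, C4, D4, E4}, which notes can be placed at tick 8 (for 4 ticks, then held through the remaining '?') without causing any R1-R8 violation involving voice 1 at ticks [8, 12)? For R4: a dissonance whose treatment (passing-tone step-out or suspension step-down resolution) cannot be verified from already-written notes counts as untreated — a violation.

E3: violates R2
F3: violates R4
G3: violates R2
A3: violates R4
B3: legal
C4: legal
D4: violates R4
E4: violates R3

{B3, C4}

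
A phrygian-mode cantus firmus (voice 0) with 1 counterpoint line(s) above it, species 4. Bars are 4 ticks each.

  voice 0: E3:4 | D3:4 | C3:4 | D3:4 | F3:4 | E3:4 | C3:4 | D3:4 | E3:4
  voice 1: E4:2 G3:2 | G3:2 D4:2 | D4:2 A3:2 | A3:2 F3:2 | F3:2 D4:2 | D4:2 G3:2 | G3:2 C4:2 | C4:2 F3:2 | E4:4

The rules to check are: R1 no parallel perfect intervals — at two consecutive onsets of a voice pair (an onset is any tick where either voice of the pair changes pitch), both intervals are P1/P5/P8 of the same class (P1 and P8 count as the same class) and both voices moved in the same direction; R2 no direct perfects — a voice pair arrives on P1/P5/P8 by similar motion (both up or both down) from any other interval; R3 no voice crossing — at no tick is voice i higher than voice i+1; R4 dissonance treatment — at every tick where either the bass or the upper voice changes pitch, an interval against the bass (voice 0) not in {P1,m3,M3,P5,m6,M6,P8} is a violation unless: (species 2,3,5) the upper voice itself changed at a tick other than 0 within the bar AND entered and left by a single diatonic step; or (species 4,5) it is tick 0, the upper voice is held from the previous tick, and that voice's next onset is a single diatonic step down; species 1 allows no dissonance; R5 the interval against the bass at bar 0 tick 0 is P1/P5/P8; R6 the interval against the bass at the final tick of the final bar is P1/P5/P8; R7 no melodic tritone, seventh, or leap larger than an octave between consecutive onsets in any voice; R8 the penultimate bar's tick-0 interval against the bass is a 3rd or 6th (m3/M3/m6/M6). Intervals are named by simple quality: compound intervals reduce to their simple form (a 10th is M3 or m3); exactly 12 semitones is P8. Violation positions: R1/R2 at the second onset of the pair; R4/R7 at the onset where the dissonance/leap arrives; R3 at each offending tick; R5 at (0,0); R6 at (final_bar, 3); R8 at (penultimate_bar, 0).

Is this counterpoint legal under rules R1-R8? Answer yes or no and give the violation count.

No (7 violations)

bar 0: v0=E3 v1=E4 (P8)
bar 1: v0=D3 v1=G3 (P4)
bar 2: v0=C3 v1=D4 (M2)
bar 3: v0=D3 v1=A3 (P5)
bar 4: v0=F3 v1=F3 (P1)
bar 5: v0=E3 v1=D4 (m7)
bar 6: v0=C3 v1=G3 (P5)
bar 7: v0=D3 v1=C4 (m7)
bar 8: v0=E3 v1=E4 (P8)
  R4 @ bar1.0: D3/G3 P4 untreated
  R4 @ bar2.0: C3/D4 M2 untreated
  R4 @ bar5.0: E3/D4 m7 untreated
  R4 @ bar7.0: D3/C4 m7 untreated
  R8 @ bar7.0: penult m7 not 3rd/6th
  R2 @ bar8.0: D3/F3 m3 -> E3/E4 P8 similar
  R7 @ bar8.0: F3->E4 leap 11st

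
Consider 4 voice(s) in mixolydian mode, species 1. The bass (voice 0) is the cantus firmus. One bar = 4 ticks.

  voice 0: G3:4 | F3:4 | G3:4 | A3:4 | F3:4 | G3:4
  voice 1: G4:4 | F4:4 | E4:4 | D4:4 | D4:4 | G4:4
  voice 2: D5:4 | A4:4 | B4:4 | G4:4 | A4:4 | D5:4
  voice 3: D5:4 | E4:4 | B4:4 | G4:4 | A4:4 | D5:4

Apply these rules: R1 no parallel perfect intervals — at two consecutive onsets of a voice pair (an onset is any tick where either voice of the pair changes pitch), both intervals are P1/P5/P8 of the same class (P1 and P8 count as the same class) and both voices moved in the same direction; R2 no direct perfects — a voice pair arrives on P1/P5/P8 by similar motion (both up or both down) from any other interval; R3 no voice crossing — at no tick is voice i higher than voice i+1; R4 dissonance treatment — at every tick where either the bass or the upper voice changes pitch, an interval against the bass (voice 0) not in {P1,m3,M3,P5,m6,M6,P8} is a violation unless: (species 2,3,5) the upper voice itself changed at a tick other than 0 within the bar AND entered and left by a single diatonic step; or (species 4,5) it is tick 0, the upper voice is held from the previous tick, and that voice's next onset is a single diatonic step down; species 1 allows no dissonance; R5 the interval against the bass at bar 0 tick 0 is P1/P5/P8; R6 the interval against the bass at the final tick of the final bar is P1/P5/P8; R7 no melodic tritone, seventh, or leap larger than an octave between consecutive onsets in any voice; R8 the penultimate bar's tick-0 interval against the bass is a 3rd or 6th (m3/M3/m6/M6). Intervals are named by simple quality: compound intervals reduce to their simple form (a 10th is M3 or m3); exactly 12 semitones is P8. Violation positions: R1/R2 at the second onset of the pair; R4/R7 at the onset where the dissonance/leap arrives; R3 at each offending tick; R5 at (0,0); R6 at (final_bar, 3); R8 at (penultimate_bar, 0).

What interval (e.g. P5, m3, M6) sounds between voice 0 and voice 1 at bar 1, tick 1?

voice 0=F3 voice 1=F4 -> P8

P8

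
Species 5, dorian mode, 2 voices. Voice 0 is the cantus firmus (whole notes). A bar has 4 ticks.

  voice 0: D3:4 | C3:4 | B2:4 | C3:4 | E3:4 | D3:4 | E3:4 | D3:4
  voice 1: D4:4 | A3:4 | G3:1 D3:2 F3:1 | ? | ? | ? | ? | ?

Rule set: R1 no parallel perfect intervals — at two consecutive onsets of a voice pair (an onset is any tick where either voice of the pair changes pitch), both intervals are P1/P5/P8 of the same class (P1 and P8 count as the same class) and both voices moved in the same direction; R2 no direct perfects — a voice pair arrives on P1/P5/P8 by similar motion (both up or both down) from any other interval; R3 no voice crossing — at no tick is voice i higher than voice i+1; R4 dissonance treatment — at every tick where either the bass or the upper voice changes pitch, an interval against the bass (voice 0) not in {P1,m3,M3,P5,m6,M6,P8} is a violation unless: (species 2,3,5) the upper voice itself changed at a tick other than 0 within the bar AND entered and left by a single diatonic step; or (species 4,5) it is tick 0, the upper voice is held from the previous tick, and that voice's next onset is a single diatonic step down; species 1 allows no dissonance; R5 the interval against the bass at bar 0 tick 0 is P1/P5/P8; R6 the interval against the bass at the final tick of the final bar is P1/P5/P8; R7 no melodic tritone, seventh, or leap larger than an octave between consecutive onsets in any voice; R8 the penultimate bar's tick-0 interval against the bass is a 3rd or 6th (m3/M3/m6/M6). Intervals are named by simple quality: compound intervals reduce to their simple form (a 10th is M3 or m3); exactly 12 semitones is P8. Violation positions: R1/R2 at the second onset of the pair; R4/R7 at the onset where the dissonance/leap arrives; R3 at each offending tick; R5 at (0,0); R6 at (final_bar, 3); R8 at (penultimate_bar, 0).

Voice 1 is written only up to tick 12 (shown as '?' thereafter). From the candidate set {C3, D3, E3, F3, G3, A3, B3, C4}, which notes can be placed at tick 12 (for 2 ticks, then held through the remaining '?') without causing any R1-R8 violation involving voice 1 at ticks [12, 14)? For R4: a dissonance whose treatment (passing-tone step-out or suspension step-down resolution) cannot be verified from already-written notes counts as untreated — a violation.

C3: legal
D3: violates R4
E3: legal
F3: violates R4
G3: violates R2
A3: legal
B3: violates R4,R7
C4: violates R2

{A3, C3, E3}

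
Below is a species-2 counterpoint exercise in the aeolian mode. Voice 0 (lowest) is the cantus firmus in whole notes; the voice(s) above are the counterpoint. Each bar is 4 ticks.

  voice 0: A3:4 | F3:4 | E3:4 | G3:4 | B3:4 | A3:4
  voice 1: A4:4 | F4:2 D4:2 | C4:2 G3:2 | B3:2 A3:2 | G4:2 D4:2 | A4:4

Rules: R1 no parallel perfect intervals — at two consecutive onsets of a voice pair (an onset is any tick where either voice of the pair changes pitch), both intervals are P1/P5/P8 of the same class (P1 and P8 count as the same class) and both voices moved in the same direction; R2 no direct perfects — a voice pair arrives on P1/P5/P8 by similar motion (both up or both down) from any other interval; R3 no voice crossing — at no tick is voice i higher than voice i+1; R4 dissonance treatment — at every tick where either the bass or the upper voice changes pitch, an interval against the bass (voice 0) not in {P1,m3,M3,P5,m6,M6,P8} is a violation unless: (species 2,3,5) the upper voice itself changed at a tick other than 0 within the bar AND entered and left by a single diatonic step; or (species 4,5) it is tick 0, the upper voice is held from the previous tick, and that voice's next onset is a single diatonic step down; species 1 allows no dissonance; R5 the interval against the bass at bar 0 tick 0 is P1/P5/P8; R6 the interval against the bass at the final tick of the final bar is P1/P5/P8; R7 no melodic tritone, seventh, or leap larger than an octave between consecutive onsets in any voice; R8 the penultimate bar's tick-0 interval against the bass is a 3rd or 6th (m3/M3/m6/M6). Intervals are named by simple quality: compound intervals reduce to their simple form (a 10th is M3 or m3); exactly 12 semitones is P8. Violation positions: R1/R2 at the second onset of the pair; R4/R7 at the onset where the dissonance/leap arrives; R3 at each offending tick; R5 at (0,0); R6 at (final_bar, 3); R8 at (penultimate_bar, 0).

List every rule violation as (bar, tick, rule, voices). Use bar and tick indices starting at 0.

(1, 0, R1, (0, 1))
(3, 2, R4, (0, 1))
(4, 0, R7, (1,))

bar 0: v0=A3 v1=A4 downbeat P8
bar 1: v0=F3 v1=F4 downbeat P8
bar 2: v0=E3 v1=C4 downbeat m6
bar 3: v0=G3 v1=B3 downbeat M3
bar 4: v0=B3 v1=G4 downbeat m6
bar 5: v0=A3 v1=A4 downbeat P8
  -> R1 @ bar 1 tick 0 v(0, 1): A3/A4 P8 -> F3/F4 P8 similar
  -> R4 @ bar 3 tick 2 v(0, 1): G3/A3 M2 untreated
  -> R7 @ bar 4 tick 0 v(1,): A3->G4 leap 10st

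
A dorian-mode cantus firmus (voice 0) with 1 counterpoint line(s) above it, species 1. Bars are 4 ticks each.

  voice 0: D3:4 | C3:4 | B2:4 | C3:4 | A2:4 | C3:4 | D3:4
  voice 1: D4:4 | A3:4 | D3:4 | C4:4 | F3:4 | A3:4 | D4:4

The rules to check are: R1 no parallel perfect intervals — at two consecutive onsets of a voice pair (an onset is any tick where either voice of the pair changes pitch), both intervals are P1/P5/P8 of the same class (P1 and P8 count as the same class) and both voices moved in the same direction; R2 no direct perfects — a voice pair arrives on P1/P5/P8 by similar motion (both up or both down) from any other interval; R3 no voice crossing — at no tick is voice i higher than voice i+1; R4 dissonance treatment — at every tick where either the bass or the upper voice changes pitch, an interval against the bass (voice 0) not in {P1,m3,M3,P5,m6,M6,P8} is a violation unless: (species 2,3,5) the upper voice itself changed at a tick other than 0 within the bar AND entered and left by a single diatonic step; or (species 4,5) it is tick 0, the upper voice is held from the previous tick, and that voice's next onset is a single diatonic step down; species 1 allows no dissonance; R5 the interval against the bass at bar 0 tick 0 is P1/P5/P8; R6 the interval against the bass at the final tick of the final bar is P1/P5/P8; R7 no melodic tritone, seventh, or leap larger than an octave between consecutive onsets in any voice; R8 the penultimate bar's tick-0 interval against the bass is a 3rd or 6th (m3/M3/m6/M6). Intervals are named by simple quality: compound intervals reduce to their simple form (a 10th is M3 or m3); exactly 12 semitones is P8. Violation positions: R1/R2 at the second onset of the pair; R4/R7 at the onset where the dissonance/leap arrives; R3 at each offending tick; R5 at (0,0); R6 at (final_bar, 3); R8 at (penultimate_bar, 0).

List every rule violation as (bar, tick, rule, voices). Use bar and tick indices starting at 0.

bar 0: v0=D3 v1=D4 downbeat P8
bar 1: v0=C3 v1=A3 downbeat M6
bar 2: v0=B2 v1=D3 downbeat m3
bar 3: v0=C3 v1=C4 downbeat P8
bar 4: v0=A2 v1=F3 downbeat m6
bar 5: v0=C3 v1=A3 downbeat M6
bar 6: v0=D3 v1=D4 downbeat P8
  -> R2 @ bar 3 tick 0 v(0, 1): B2/D3 m3 -> C3/C4 P8 similar
  -> R7 @ bar 3 tick 0 v(1,): D3->C4 leap 10st
  -> R2 @ bar 6 tick 0 v(0, 1): C3/A3 M6 -> D3/D4 P8 similar

(3, 0, R2, (0, 1))
(3, 0, R7, (1,))
(6, 0, R2, (0, 1))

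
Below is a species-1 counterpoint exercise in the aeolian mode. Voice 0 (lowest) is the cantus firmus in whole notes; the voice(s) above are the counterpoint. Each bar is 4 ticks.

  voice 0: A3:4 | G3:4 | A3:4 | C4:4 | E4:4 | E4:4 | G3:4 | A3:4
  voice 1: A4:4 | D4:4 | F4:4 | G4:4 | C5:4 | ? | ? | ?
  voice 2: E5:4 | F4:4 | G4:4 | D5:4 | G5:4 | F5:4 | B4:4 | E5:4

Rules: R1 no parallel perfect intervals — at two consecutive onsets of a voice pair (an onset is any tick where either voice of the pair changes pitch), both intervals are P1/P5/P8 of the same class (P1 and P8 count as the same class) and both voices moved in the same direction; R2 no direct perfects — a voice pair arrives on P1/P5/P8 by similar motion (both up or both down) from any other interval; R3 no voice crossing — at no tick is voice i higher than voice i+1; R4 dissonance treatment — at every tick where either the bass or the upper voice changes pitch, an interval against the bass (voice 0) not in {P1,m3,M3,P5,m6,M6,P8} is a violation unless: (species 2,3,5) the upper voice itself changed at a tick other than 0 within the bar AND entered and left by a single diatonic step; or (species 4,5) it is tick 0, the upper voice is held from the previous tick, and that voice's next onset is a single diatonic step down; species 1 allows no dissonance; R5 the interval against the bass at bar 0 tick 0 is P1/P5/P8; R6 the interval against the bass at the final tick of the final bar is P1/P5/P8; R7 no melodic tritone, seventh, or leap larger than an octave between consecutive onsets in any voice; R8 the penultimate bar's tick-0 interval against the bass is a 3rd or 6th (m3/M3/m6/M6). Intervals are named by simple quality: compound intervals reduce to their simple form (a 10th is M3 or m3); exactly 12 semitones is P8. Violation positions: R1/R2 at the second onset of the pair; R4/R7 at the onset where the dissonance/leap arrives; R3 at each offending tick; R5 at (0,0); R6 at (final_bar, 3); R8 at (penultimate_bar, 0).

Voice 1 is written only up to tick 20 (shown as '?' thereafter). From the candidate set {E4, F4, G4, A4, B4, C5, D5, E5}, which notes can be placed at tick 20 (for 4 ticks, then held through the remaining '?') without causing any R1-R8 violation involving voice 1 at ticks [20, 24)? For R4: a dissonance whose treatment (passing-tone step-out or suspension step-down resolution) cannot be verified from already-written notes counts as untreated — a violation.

E4: legal
F4: violates R2,R4
G4: legal
A4: violates R4
B4: legal
C5: legal
D5: violates R4
E5: legal

{B4, C5, E4, E5, G4}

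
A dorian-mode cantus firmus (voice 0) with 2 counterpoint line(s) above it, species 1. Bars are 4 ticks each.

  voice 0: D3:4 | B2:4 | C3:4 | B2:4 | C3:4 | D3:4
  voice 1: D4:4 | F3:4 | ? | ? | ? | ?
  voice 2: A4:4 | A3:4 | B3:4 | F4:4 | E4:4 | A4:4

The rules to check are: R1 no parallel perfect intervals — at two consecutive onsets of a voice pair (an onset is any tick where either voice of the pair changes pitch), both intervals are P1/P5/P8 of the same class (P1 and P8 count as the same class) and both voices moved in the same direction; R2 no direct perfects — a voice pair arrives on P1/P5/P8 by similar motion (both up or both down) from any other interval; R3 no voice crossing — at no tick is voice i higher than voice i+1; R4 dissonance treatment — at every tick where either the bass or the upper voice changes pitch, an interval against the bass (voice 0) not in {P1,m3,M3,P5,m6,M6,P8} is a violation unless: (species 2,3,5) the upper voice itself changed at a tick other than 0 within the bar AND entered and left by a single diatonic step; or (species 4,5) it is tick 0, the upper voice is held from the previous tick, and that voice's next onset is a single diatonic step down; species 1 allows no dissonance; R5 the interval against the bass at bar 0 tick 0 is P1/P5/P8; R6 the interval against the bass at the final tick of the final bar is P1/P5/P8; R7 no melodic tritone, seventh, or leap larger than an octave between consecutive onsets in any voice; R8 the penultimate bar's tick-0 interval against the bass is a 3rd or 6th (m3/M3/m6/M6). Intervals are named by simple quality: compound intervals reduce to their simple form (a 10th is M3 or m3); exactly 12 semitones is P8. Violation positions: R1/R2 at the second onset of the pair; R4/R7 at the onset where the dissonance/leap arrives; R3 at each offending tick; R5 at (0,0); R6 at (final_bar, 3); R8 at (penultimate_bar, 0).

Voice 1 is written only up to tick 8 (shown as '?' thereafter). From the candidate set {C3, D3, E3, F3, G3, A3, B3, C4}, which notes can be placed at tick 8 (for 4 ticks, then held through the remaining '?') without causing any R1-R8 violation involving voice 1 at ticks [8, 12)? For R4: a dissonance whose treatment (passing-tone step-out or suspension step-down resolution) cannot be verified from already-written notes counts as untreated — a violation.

{A3, C3, E3}

C3: legal
D3: violates R4
E3: legal
F3: violates R4
G3: violates R2
A3: legal
B3: violates R2,R4,R7
C4: violates R2,R3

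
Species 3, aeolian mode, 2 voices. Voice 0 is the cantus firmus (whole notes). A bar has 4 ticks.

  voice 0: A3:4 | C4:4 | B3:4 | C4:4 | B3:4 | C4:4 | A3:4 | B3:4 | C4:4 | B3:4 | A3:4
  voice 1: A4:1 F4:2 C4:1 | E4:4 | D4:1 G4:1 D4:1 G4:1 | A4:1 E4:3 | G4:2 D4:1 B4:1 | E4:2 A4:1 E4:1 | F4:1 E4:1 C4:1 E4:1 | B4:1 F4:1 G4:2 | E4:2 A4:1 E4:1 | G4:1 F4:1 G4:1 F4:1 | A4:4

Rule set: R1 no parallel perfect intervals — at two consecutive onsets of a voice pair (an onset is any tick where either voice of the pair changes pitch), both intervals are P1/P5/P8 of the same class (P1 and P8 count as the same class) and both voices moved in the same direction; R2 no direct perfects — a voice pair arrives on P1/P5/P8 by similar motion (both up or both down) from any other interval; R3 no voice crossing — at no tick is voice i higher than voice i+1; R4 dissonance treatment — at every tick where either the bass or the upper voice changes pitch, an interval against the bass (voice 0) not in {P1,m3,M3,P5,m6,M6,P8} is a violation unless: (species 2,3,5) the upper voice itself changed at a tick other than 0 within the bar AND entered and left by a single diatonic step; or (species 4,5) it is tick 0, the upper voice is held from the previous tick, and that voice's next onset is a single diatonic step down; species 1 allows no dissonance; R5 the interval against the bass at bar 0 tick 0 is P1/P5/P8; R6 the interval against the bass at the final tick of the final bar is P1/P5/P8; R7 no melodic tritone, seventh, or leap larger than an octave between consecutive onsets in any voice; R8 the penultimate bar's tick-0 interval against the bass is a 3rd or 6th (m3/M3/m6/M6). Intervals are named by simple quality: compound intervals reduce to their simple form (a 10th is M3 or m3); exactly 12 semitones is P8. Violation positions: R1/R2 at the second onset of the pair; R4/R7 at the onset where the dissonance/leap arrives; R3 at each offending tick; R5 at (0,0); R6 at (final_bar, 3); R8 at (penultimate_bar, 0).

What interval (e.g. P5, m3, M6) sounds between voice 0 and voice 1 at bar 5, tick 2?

M6

voice 0=C4 voice 1=A4 -> M6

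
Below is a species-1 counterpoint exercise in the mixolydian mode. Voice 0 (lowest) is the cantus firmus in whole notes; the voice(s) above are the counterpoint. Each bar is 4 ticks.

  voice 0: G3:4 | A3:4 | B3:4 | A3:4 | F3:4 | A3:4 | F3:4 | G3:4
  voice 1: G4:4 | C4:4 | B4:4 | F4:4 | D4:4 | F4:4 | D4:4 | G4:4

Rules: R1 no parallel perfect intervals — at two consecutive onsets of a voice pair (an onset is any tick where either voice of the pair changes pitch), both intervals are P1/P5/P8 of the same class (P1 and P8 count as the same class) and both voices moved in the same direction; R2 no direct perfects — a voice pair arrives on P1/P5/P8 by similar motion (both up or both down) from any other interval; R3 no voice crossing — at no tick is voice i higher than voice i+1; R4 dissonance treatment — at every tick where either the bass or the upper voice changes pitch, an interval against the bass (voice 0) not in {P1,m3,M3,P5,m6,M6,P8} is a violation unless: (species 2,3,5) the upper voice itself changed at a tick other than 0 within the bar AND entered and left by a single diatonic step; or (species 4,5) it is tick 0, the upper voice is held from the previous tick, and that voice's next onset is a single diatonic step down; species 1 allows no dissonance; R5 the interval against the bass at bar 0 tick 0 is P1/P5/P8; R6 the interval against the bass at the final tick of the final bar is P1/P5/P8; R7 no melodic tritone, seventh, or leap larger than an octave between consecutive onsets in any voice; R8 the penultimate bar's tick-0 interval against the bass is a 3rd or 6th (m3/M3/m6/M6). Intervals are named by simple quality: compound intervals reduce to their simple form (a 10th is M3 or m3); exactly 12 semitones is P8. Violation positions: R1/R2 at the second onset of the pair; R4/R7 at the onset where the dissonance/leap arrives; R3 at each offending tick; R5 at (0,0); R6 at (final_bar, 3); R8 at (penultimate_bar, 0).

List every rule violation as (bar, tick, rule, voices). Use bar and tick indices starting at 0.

bar 0: v0=G3 v1=G4 downbeat P8
bar 1: v0=A3 v1=C4 downbeat m3
bar 2: v0=B3 v1=B4 downbeat P8
bar 3: v0=A3 v1=F4 downbeat m6
bar 4: v0=F3 v1=D4 downbeat M6
bar 5: v0=A3 v1=F4 downbeat m6
bar 6: v0=F3 v1=D4 downbeat M6
bar 7: v0=G3 v1=G4 downbeat P8
  -> R2 @ bar 2 tick 0 v(0, 1): A3/C4 m3 -> B3/B4 P8 similar
  -> R7 @ bar 2 tick 0 v(1,): C4->B4 leap 11st
  -> R7 @ bar 3 tick 0 v(1,): B4->F4 leap 6st
  -> R2 @ bar 7 tick 0 v(0, 1): F3/D4 M6 -> G3/G4 P8 similar

(2, 0, R2, (0, 1))
(2, 0, R7, (1,))
(3, 0, R7, (1,))
(7, 0, R2, (0, 1))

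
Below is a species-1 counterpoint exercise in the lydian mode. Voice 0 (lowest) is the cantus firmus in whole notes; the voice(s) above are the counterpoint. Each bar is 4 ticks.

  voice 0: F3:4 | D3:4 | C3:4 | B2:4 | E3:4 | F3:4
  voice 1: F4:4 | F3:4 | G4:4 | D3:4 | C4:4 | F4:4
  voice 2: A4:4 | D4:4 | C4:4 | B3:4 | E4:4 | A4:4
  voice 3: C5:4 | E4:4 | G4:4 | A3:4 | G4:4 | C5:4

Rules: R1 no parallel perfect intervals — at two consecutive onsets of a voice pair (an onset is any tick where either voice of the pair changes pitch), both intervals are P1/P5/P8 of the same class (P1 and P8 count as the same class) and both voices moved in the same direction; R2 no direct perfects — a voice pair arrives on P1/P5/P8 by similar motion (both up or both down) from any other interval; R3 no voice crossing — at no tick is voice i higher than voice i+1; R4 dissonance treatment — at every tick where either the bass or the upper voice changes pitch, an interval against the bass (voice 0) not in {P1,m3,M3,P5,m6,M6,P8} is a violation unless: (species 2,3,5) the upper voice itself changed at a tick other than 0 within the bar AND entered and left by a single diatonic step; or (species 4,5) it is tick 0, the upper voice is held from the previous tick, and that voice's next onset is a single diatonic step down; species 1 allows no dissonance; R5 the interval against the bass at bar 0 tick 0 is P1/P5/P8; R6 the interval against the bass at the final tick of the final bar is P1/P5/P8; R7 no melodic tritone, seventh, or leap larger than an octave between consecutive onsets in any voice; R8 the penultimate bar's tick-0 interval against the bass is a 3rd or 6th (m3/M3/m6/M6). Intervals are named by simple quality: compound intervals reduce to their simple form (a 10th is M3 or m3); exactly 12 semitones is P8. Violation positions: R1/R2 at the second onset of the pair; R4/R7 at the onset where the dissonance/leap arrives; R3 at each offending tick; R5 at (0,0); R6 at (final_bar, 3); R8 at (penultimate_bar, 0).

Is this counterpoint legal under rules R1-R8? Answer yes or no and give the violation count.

No (28 violations)

bar 0: v0=F3 v1=F4 v2=A4 v3=C5 (P5)
bar 1: v0=D3 v1=F3 v2=D4 v3=E4 (M2)
bar 2: v0=C3 v1=G4 v2=C4 v3=G4 (P5)
bar 3: v0=B2 v1=D3 v2=B3 v3=A3 (m7)
bar 4: v0=E3 v1=C4 v2=E4 v3=G4 (m3)
bar 5: v0=F3 v1=F4 v2=A4 v3=C5 (P5)
  R5 @ bar0.0: opens on M3
  R2 @ bar1.0: F3/A4 M3 -> D3/D4 P8 similar
  R4 @ bar1.0: D3/E4 M2 untreated
  R1 @ bar2.0: D3/D4 P8 -> C3/C4 P8 similar
  R2 @ bar2.0: F3/E4 M7 -> G4/G4 P1 similar
  R3 @ bar2.0: G4 above C4
  R7 @ bar2.0: F3->G4 leap 14st
  R3 @ bar2.1: G4 above C4
  R3 @ bar2.2: G4 above C4
  R3 @ bar2.3: G4 above C4
  R1 @ bar3.0: C3/C4 P8 -> B2/B3 P8 similar
  R2 @ bar3.0: G4/G4 P1 -> D3/A3 P5 similar
  R3 @ bar3.0: B3 above A3
  R4 @ bar3.0: B2/A3 m7 untreated
  R7 @ bar3.0: G4->D3 leap 17st
  R7 @ bar3.0: G4->A3 leap 10st
  R3 @ bar3.1: B3 above A3
  R3 @ bar3.2: B3 above A3
  R3 @ bar3.3: B3 above A3
  R1 @ bar4.0: B2/B3 P8 -> E3/E4 P8 similar
  R1 @ bar4.0: D3/A3 P5 -> C4/G4 P5 similar
  R7 @ bar4.0: D3->C4 leap 10st
  R7 @ bar4.0: A3->G4 leap 10st
  R8 @ bar4.0: penult P8 not 3rd/6th
  R1 @ bar5.0: C4/G4 P5 -> F4/C5 P5 similar
  R2 @ bar5.0: E3/C4 m6 -> F3/F4 P8 similar
  R2 @ bar5.0: E3/G4 m3 -> F3/C5 P5 similar
  R6 @ bar5.3: closes on M3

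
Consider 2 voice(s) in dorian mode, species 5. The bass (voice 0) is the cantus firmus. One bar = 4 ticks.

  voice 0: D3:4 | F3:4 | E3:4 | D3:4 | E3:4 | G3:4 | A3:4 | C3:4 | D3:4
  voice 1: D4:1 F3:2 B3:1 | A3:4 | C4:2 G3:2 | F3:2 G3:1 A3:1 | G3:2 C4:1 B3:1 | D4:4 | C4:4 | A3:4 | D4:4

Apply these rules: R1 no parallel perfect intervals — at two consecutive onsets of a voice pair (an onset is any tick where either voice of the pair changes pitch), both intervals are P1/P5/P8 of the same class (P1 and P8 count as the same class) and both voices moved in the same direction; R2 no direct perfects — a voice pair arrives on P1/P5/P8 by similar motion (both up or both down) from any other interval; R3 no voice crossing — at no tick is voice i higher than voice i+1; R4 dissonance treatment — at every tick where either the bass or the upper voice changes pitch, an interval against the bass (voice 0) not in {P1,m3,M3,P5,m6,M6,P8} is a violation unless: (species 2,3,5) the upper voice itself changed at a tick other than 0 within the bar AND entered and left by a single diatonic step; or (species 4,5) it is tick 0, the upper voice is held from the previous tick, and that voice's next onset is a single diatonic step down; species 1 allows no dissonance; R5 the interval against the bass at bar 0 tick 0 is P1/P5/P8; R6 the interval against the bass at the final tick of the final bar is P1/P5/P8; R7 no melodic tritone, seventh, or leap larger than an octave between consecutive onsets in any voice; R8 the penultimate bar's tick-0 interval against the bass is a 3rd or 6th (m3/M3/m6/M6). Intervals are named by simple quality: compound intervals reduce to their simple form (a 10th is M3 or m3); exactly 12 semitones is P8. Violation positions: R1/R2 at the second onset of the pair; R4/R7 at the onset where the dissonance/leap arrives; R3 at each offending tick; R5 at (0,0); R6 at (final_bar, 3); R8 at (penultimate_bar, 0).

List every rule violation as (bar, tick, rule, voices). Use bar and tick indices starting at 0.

bar 0: v0=D3 v1=D4 downbeat P8
bar 1: v0=F3 v1=A3 downbeat M3
bar 2: v0=E3 v1=C4 downbeat m6
bar 3: v0=D3 v1=F3 downbeat m3
bar 4: v0=E3 v1=G3 downbeat m3
bar 5: v0=G3 v1=D4 downbeat P5
bar 6: v0=A3 v1=C4 downbeat m3
bar 7: v0=C3 v1=A3 downbeat M6
bar 8: v0=D3 v1=D4 downbeat P8
  -> R7 @ bar 0 tick 3 v(1,): F3->B3 leap 6st
  -> R1 @ bar 5 tick 0 v(0, 1): E3/B3 P5 -> G3/D4 P5 similar
  -> R2 @ bar 8 tick 0 v(0, 1): C3/A3 M6 -> D3/D4 P8 similar

(0, 3, R7, (1,))
(5, 0, R1, (0, 1))
(8, 0, R2, (0, 1))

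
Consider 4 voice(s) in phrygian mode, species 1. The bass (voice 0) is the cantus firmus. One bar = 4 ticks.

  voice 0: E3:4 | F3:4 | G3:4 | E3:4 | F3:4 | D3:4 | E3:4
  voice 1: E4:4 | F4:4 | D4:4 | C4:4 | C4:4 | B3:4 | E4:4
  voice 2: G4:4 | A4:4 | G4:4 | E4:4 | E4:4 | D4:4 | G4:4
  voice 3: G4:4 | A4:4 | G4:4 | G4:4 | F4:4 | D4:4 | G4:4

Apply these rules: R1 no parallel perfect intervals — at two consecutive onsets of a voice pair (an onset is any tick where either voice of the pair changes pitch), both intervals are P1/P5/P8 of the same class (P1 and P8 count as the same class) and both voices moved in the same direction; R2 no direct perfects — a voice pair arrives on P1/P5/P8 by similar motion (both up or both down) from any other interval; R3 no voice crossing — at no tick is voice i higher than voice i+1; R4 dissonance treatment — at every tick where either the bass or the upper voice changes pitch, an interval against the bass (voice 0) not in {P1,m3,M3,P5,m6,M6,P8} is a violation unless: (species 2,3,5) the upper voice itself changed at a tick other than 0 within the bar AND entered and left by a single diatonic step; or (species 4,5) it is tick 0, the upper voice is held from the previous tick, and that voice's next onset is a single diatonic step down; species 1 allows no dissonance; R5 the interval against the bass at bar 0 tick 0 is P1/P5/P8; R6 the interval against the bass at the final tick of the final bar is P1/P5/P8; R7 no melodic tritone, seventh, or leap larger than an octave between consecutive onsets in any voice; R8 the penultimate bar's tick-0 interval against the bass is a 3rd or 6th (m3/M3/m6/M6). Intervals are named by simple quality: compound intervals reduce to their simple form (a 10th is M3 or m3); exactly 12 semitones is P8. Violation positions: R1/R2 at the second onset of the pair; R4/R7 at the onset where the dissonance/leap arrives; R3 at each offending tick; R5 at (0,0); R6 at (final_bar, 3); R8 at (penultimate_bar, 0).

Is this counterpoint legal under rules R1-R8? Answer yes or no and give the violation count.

No (16 violations)

bar 0: v0=E3 v1=E4 v2=G4 v3=G4 (m3)
bar 1: v0=F3 v1=F4 v2=A4 v3=A4 (M3)
bar 2: v0=G3 v1=D4 v2=G4 v3=G4 (P8)
bar 3: v0=E3 v1=C4 v2=E4 v3=G4 (m3)
bar 4: v0=F3 v1=C4 v2=E4 v3=F4 (P8)
bar 5: v0=D3 v1=B3 v2=D4 v3=D4 (P8)
bar 6: v0=E3 v1=E4 v2=G4 v3=G4 (m3)
  R5 @ bar0.0: opens on m3
  R5 @ bar0.0: opens on m3
  R1 @ bar1.0: E3/E4 P8 -> F3/F4 P8 similar
  R1 @ bar1.0: G4/G4 P1 -> A4/A4 P1 similar
  R1 @ bar2.0: A4/A4 P1 -> G4/G4 P1 similar
  R1 @ bar3.0: G3/G4 P8 -> E3/E4 P8 similar
  R4 @ bar4.0: F3/E4 M7 untreated
  R1 @ bar5.0: F3/F4 P8 -> D3/D4 P8 similar
  R2 @ bar5.0: F3/E4 M7 -> D3/D4 P8 similar
  R2 @ bar5.0: E4/F4 m2 -> D4/D4 P1 similar
  R8 @ bar5.0: penult P8 not 3rd/6th
  R8 @ bar5.0: penult P8 not 3rd/6th
  R1 @ bar6.0: D4/D4 P1 -> G4/G4 P1 similar
  R2 @ bar6.0: D3/B3 M6 -> E3/E4 P8 similar
  R6 @ bar6.3: closes on m3
  R6 @ bar6.3: closes on m3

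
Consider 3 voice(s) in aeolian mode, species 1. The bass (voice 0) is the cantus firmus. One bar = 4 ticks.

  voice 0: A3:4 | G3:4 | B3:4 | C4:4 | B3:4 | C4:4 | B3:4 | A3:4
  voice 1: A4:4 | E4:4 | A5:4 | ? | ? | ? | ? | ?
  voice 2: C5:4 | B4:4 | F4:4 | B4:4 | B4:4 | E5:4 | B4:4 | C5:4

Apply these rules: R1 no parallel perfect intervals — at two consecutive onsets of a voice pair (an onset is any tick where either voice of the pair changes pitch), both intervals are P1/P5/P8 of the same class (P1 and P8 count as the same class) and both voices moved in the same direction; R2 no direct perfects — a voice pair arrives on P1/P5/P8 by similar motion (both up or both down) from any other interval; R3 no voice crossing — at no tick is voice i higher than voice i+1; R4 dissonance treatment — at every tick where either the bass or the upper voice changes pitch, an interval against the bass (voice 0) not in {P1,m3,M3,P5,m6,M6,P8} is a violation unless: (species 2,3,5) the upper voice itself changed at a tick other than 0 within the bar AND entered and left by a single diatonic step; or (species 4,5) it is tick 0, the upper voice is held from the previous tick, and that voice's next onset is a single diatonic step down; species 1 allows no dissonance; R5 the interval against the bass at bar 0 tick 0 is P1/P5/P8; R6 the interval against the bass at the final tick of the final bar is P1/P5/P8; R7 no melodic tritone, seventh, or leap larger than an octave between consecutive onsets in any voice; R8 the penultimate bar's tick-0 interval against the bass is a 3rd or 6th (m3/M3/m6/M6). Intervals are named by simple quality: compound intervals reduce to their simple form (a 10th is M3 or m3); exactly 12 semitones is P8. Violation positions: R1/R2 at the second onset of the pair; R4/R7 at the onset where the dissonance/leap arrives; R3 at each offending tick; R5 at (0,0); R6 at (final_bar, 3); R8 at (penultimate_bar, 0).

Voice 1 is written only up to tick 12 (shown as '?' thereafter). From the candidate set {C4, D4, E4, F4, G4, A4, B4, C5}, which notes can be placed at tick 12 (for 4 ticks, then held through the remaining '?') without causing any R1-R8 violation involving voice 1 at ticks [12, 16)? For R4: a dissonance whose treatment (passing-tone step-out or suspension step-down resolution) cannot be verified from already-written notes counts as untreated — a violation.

{A4}

C4: violates R7
D4: violates R4,R7
E4: violates R7
F4: violates R4,R7
G4: violates R7
A4: legal
B4: violates R4,R7
C5: violates R3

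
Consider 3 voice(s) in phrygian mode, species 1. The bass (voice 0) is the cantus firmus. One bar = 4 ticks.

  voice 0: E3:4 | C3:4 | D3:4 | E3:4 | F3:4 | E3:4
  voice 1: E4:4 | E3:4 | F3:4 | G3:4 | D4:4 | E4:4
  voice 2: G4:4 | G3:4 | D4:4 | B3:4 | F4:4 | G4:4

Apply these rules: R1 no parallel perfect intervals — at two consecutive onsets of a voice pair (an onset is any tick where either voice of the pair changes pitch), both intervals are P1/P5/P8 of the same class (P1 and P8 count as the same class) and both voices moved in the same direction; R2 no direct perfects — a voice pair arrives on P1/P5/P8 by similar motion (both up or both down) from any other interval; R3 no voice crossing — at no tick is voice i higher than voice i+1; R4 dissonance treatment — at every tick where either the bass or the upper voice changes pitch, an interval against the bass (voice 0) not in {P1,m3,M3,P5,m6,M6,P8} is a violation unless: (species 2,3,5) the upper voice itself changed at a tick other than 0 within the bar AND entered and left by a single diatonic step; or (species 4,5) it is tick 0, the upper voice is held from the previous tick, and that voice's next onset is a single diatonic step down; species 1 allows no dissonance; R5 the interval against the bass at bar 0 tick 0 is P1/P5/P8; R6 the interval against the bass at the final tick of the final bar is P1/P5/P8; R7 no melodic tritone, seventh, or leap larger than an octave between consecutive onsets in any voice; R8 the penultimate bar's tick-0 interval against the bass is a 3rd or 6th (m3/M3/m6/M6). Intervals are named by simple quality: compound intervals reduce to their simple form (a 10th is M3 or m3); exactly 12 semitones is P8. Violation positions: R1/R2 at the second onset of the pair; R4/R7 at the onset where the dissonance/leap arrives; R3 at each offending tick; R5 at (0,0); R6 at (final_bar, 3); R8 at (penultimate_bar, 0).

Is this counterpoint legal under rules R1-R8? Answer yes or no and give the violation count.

No (7 violations)

bar 0: v0=E3 v1=E4 v2=G4 (m3)
bar 1: v0=C3 v1=E3 v2=G3 (P5)
bar 2: v0=D3 v1=F3 v2=D4 (P8)
bar 3: v0=E3 v1=G3 v2=B3 (P5)
bar 4: v0=F3 v1=D4 v2=F4 (P8)
bar 5: v0=E3 v1=E4 v2=G4 (m3)
  R5 @ bar0.0: opens on m3
  R2 @ bar1.0: E3/G4 m3 -> C3/G3 P5 similar
  R2 @ bar2.0: C3/G3 P5 -> D3/D4 P8 similar
  R2 @ bar4.0: E3/B3 P5 -> F3/F4 P8 similar
  R7 @ bar4.0: B3->F4 leap 6st
  R8 @ bar4.0: penult P8 not 3rd/6th
  R6 @ bar5.3: closes on m3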